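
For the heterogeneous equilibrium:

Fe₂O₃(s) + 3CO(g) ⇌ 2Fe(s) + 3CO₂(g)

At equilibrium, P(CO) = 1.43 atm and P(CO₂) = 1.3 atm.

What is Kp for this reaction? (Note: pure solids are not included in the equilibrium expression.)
K_p = 0.751

Solids (Fe₂O₃, Fe) are excluded.
Kp = P(CO₂)³/P(CO)³ = (1.3)³/(1.43)³ = 2.197/2.924 = 0.751.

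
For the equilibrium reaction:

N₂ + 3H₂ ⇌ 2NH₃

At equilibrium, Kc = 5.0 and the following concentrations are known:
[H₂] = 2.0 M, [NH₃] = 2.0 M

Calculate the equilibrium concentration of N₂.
[N₂] = 0.1000 M

Kc = ([NH₃]^2) / ([N₂] × [H₂]^3) = 5.0
[N₂]^1 = (product terms)/(Kc · other reactant terms) = 4 / (5.0 · 8) = 0.1
[N₂] = 0.1000 M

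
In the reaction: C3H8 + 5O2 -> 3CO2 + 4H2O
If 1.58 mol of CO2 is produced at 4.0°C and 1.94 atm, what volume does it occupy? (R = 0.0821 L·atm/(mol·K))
T = 4.0°C + 273.15 = 277.15 K
V = nRT/P = (1.58 × 0.0821 × 277.15) / 1.94
V = 18.53 L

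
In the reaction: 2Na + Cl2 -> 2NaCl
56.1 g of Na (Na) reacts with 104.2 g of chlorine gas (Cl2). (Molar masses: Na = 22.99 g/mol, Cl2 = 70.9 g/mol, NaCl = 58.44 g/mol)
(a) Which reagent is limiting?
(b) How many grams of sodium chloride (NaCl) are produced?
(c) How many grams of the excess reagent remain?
(a) Na, (b) 142.6 g, (c) 17.7 g

Moles of Na = 56.1 g ÷ 22.99 g/mol = 2.44019 mol
Moles of Cl2 = 104.2 g ÷ 70.9 g/mol = 1.46968 mol
Moles ÷ coefficient: Na: 2.44019/2 = 1.22, Cl2: 1.46968/1 = 1.47
(a) Na has the smaller value, so Na is the limiting reagent.
(b) Moles of NaCl = 2.44019 mol Na × (2/2) = 2.44019 mol; mass = 2.44019 mol × 58.44 g/mol = 142.6 g
(c) Cl2 consumed = 2.44019 × (1/2) = 1.2201 mol; remaining = 1.46968 − 1.2201 = 0.24958 mol; mass = 0.24958 mol × 70.9 g/mol = 17.7 g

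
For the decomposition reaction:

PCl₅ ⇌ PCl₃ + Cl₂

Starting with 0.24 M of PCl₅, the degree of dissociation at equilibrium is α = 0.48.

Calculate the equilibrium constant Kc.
K_c = 0.1063

x = α·[A]₀ = 0.48 × 0.24 = 0.1152 M dissociated.
At eq: [PCl₅] = 0.24 − 0.1152 = 0.1248 M; [PCl₃] = [Cl₂] = x = 0.1152 M.
Kc = [PCl₃][Cl₂]/[PCl₅] = (0.1152)²/0.1248 = 0.1063.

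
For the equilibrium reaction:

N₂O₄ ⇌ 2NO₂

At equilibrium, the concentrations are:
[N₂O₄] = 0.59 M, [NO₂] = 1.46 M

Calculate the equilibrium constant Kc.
K_c = 3.6129

Kc = ([NO₂]^2) / ([N₂O₄])
   = ((1.46)^2) / ((0.59))
   = 2.1316 / 0.59 = 3.6129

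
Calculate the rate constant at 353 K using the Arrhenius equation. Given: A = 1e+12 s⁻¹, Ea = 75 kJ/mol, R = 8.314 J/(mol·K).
7.97e+00 s⁻¹

k = A·exp(-Ea/(R·T)) = 1e+12·exp(-75000/(8.314·353)) = 1e+12·exp(-25.5550) = 1e+12·7.9724e-12 = 7.97e+00 s⁻¹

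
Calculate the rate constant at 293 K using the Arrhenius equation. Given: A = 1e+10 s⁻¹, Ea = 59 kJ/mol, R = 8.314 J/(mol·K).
3.03e-01 s⁻¹

k = A·exp(-Ea/(R·T)) = 1e+10·exp(-59000/(8.314·293)) = 1e+10·exp(-24.2200) = 1e+10·3.0296e-11 = 3.03e-01 s⁻¹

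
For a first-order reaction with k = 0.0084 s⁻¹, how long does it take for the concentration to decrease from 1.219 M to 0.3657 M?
143.33 s

From ln[A] = ln[A]₀ - k·t: t = ln([A]₀/[A])/k = ln(1.219/0.3657)/0.0084 = ln(3.3333)/0.0084 = 1.2040/0.0084 = 143.33 s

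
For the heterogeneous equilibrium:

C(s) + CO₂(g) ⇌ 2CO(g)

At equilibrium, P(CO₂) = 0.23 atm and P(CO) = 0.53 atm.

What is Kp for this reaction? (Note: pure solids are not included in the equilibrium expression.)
K_p = 1.221

Solid C is excluded.
Kp = P(CO)²/P(CO₂) = (0.53)²/0.23 = 0.2809/0.23 = 1.221.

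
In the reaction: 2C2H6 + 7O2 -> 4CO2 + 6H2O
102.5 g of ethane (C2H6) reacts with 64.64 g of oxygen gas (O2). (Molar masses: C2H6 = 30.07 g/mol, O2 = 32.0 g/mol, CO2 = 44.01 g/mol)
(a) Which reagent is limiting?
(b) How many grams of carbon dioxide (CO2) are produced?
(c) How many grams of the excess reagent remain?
(a) O2, (b) 50.8 g, (c) 85.15 g

Moles of C2H6 = 102.5 g ÷ 30.07 g/mol = 3.40871 mol
Moles of O2 = 64.64 g ÷ 32.0 g/mol = 2.02 mol
Moles ÷ coefficient: C2H6: 3.40871/2 = 1.704, O2: 2.02/7 = 0.2886
(a) O2 has the smaller value, so O2 is the limiting reagent.
(b) Moles of CO2 = 2.02 mol O2 × (4/7) = 1.15429 mol; mass = 1.15429 mol × 44.01 g/mol = 50.8 g
(c) C2H6 consumed = 2.02 × (2/7) = 0.577143 mol; remaining = 3.40871 − 0.577143 = 2.83157 mol; mass = 2.83157 mol × 30.07 g/mol = 85.15 g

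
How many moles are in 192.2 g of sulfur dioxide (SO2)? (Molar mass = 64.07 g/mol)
Moles = 192.2 g ÷ 64.07 g/mol = 3 mol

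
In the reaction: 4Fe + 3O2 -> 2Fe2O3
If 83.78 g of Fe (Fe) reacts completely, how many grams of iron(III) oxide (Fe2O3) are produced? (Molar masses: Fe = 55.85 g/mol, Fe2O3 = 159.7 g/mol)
Moles of Fe = 83.78 g ÷ 55.85 g/mol = 1.50009 mol
Mole ratio: 2 mol Fe2O3 / 4 mol Fe
Moles of Fe2O3 = 1.50009 × (2/4) = 0.750045 mol
Mass of Fe2O3 = 0.750045 mol × 159.7 g/mol = 119.8 g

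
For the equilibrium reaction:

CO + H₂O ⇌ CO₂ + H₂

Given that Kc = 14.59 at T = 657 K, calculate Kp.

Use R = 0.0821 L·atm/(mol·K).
K_p = 14.5900

Δn = (moles gaseous products) − (moles gaseous reactants) = 0
T = 657 K; RT = 0.0821 × 657 = 53.9397
Kp = Kc·(RT)^Δn = 14.59 × (53.9397)^0 = 14.59 × 1 = 14.5900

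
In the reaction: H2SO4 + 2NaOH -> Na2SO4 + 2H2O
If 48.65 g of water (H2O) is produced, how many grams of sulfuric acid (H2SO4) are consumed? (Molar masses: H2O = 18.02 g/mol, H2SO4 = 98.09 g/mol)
Moles of H2O = 48.65 g ÷ 18.02 g/mol = 2.69978 mol
Mole ratio: 1 mol H2SO4 / 2 mol H2O
Moles of H2SO4 = 2.69978 × (1/2) = 1.34989 mol
Mass of H2SO4 = 1.34989 mol × 98.09 g/mol = 132.4 g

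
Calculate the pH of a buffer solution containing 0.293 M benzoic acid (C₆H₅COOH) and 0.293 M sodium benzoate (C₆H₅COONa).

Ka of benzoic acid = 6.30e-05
pH = 4.20

pKa = -log(6.30e-05) = 4.20. pH = pKa + log([A⁻]/[HA]) = 4.20 + log(0.293/0.293)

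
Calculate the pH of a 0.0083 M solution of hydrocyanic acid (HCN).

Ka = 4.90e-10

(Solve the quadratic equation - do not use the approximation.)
pH = 5.70

x² + Ka×x - Ka×C = 0. Using quadratic formula: [H⁺] = 2.0164e-06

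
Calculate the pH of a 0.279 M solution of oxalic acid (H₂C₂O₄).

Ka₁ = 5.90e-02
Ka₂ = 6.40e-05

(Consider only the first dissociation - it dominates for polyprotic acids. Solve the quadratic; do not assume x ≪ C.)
pH = 0.99

x² + Ka₁·x − Ka₁·C = 0 with Ka₁ = 5.90e-02, C = 0.279.
x = (−Ka₁ + √(Ka₁² + 4·Ka₁·C))/2 = 1.0215e-01 M, so pH = 0.99.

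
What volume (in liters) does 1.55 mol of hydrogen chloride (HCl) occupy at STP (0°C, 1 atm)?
At STP, 1 mol of gas occupies 22.4 L
Volume = 1.55 mol × 22.4 L/mol = 34.72 L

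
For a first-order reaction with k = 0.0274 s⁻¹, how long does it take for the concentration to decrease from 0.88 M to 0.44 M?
25.30 s

From ln[A] = ln[A]₀ - k·t: t = ln([A]₀/[A])/k = ln(0.88/0.44)/0.0274 = ln(2.0000)/0.0274 = 0.6931/0.0274 = 25.30 s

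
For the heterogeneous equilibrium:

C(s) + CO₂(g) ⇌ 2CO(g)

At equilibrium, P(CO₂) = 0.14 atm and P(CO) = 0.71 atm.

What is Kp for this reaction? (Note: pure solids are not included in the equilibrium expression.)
K_p = 3.601

Solid C is excluded.
Kp = P(CO)²/P(CO₂) = (0.71)²/0.14 = 0.5041/0.14 = 3.601.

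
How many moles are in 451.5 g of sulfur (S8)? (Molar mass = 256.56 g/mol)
Moles = 451.5 g ÷ 256.56 g/mol = 1.76 mol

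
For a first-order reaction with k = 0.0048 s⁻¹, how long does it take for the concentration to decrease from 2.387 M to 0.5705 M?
298.18 s

From ln[A] = ln[A]₀ - k·t: t = ln([A]₀/[A])/k = ln(2.387/0.5705)/0.0048 = ln(4.1840)/0.0048 = 1.4313/0.0048 = 298.18 s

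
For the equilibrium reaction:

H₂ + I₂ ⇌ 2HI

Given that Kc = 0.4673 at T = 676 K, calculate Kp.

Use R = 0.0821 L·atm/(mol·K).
K_p = 0.4673

Δn = (moles gaseous products) − (moles gaseous reactants) = 0
T = 676 K; RT = 0.0821 × 676 = 55.4996
Kp = Kc·(RT)^Δn = 0.4673 × (55.4996)^0 = 0.4673 × 1 = 0.4673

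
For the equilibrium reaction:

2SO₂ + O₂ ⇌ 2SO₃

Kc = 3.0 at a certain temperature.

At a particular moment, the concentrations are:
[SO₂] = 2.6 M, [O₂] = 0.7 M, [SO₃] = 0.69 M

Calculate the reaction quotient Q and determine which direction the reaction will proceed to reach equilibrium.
Q = 0.101, Q < K, reaction proceeds forward (toward products)

Q = ([SO₃]^2) / ([SO₂]^2 × [O₂])
  = ((0.69)^2) / ((2.6)^2·(0.7)) = 0.4761/4.732 = 0.1006
Since Q = 0.1006 < Kc = 3.0, the reaction proceeds forward (toward products) to reach equilibrium.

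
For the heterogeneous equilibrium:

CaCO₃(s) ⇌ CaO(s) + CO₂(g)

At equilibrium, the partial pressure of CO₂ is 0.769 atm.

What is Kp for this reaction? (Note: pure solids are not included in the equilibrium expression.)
K_p = 0.769

Solids (CaCO₃, CaO) have activity 1 and are excluded.
Kp = P(CO₂) = 0.769.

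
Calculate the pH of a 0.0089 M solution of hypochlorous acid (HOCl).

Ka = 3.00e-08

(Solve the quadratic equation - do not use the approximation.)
pH = 4.79

x² + Ka×x - Ka×C = 0. Using quadratic formula: [H⁺] = 1.6325e-05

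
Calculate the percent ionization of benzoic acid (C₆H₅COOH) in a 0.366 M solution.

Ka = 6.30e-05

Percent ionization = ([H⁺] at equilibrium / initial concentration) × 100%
Percent ionization = 1.3%

Let x = [H⁺]. Ka = x²/(C - x) ⇒ x² + (6.30e-05)x - (6.30e-05)(0.366) = 0. x = 4.7705e-03. Percent = (4.7705e-03/0.366) × 100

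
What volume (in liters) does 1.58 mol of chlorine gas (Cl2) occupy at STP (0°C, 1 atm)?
At STP, 1 mol of gas occupies 22.4 L
Volume = 1.58 mol × 22.4 L/mol = 35.39 L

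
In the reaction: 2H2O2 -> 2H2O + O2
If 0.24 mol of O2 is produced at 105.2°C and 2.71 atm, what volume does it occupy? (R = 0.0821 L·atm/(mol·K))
T = 105.2°C + 273.15 = 378.35 K
V = nRT/P = (0.24 × 0.0821 × 378.35) / 2.71
V = 2.75 L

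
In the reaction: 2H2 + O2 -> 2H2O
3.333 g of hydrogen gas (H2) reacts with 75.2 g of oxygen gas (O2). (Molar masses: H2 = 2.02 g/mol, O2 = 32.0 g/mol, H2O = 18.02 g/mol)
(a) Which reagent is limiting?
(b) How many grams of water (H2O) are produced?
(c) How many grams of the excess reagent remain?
(a) H2, (b) 29.73 g, (c) 48.8 g

Moles of H2 = 3.333 g ÷ 2.02 g/mol = 1.65 mol
Moles of O2 = 75.2 g ÷ 32.0 g/mol = 2.35 mol
Moles ÷ coefficient: H2: 1.65/2 = 0.825, O2: 2.35/1 = 2.35
(a) H2 has the smaller value, so H2 is the limiting reagent.
(b) Moles of H2O = 1.65 mol H2 × (2/2) = 1.65 mol; mass = 1.65 mol × 18.02 g/mol = 29.73 g
(c) O2 consumed = 1.65 × (1/2) = 0.825 mol; remaining = 2.35 − 0.825 = 1.525 mol; mass = 1.525 mol × 32.0 g/mol = 48.8 g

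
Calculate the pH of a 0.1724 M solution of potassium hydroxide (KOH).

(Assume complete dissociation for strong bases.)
pH = 13.24

[OH⁻] = 0.1724 M for strong base. pOH = -log[OH⁻] = 0.76, pH = 14 - pOH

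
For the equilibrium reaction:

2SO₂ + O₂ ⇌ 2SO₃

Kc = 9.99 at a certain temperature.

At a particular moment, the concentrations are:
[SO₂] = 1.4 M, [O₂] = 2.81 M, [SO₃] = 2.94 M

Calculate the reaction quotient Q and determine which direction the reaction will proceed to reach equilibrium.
Q = 1.569, Q < K, reaction proceeds forward (toward products)

Q = ([SO₃]^2) / ([SO₂]^2 × [O₂])
  = ((2.94)^2) / ((1.4)^2·(2.81)) = 8.6436/5.5076 = 1.569
Since Q = 1.569 < Kc = 9.99, the reaction proceeds forward (toward products) to reach equilibrium.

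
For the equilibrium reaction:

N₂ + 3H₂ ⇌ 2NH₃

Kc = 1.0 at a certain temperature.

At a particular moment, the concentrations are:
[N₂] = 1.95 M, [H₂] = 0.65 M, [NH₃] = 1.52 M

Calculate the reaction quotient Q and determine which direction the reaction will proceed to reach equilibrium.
Q = 4.314, Q > K, reaction proceeds reverse (toward reactants)

Q = ([NH₃]^2) / ([N₂] × [H₂]^3)
  = ((1.52)^2) / ((1.95)·(0.65)^3) = 2.3104/0.53552 = 4.314
Since Q = 4.314 > Kc = 1.0, the reaction proceeds reverse (toward reactants) to reach equilibrium.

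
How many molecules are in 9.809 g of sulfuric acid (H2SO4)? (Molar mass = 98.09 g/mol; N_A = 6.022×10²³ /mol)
Moles = 9.809 g ÷ 98.09 g/mol = 0.1 mol
Molecules = 0.1 mol × 6.022×10²³ /mol = 6.022e+22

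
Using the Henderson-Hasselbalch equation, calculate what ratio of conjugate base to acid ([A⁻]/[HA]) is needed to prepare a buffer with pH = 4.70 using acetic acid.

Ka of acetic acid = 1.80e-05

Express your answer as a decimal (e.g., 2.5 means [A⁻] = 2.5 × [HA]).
[A⁻]/[HA] = 0.902

pKa = −log(1.80e-05) = 4.7447. pH = pKa + log([A⁻]/[HA]). 4.70 = 4.7447 + log(ratio). log(ratio) = 4.70 − 4.7447 = -0.0447. ratio = 10^(-0.0447) = 0.902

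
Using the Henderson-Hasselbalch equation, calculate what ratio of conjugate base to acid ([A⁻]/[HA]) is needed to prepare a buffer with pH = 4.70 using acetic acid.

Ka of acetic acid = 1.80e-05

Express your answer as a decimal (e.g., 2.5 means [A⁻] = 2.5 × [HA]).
[A⁻]/[HA] = 0.902

pKa = −log(1.80e-05) = 4.7447. pH = pKa + log([A⁻]/[HA]). 4.70 = 4.7447 + log(ratio). log(ratio) = 4.70 − 4.7447 = -0.0447. ratio = 10^(-0.0447) = 0.902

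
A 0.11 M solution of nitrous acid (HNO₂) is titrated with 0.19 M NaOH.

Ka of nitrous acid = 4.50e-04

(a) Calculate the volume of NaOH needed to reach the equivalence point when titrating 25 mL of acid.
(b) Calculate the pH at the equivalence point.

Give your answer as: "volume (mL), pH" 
V = 14.5 mL, pH = 8.09

(a) At equivalence: moles acid = moles base.
moles acid = 0.11 × 0.025 = 0.00275 mol; V_NaOH = 0.00275/0.19 = 0.01447 L = 14.5 mL.
(b) At equivalence, all acid → conjugate base A⁻ at [A⁻] = 0.00275/0.03947 = 0.06967 M.
Kb = Kw/Ka = 1.0e-14/4.50e-04 = 2.222e-11; [OH⁻] = √(Kb·[A⁻]) = 1.244e-06; pOH = 5.91; pH = 14 − pOH = 8.09.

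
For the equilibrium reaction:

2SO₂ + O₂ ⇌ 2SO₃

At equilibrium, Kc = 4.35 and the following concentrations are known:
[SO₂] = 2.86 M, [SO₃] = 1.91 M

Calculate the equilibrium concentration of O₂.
[O₂] = 0.1025 M

Kc = ([SO₃]^2) / ([SO₂]^2 × [O₂]) = 4.35
[O₂]^1 = (product terms)/(Kc · other reactant terms) = 3.6481 / (4.35 · 8.1796) = 0.10253
[O₂] = 0.1025 M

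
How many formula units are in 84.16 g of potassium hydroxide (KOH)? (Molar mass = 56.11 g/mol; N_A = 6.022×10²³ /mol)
Moles = 84.16 g ÷ 56.11 g/mol = 1.49991 mol
Formula units = 1.49991 mol × 6.022×10²³ /mol = 9.032e+23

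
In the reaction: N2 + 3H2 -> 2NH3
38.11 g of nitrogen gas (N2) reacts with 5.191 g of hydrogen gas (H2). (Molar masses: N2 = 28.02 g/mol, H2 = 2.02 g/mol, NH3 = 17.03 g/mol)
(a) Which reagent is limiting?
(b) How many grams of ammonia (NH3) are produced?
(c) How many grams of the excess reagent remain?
(a) H2, (b) 29.18 g, (c) 14.11 g

Moles of N2 = 38.11 g ÷ 28.02 g/mol = 1.3601 mol
Moles of H2 = 5.191 g ÷ 2.02 g/mol = 2.5698 mol
Moles ÷ coefficient: N2: 1.3601/1 = 1.36, H2: 2.5698/3 = 0.8566
(a) H2 has the smaller value, so H2 is the limiting reagent.
(b) Moles of NH3 = 2.5698 mol H2 × (2/3) = 1.7132 mol; mass = 1.7132 mol × 17.03 g/mol = 29.18 g
(c) N2 consumed = 2.5698 × (1/3) = 0.856601 mol; remaining = 1.3601 − 0.856601 = 0.503499 mol; mass = 0.503499 mol × 28.02 g/mol = 14.11 g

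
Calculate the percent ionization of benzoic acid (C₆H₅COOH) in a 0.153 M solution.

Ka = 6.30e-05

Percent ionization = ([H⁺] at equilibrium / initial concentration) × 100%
Percent ionization = 2.01%

Let x = [H⁺]. Ka = x²/(C - x) ⇒ x² + (6.30e-05)x - (6.30e-05)(0.153) = 0. x = 3.0733e-03. Percent = (3.0733e-03/0.153) × 100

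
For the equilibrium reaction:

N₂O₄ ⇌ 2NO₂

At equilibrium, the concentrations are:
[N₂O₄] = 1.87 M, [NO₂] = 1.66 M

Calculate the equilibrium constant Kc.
K_c = 1.4736

Kc = ([NO₂]^2) / ([N₂O₄])
   = ((1.66)^2) / ((1.87))
   = 2.7556 / 1.87 = 1.4736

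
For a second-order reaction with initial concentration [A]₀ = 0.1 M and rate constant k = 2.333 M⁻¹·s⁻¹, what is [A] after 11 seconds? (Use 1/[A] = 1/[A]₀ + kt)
0.0280 M

1/[A] = 1/[A]₀ + k·t = 1/0.1 + (2.333)·(11) = 10.0000 + 25.6630 = 35.6630
[A] = 1/35.6630 = 0.0280 M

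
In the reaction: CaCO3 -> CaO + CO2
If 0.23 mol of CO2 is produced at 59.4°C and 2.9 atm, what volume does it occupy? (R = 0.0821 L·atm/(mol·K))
T = 59.4°C + 273.15 = 332.55 K
V = nRT/P = (0.23 × 0.0821 × 332.55) / 2.9
V = 2.17 L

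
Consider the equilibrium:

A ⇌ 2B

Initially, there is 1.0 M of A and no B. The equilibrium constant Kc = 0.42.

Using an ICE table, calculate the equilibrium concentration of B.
[B] = 0.552 M

ICE: [A] = 1.0 − x, [B] = 2x.
Kc = (2x)²/(1.0 − x) = 0.42 ⇒ 4x² + 0.42x − 0.42 = 0.
x = (−0.42 + √(0.42² + 4·4·0.42))/(2·4) = (−0.42 + √6.8964)/8 = 0.27576.
[B] = 2x = 0.552 M.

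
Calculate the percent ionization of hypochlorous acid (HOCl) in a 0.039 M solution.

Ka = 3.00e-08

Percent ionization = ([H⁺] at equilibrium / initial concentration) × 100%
Percent ionization = 0.0877%

Let x = [H⁺]. Ka = x²/(C - x) ⇒ x² + (3.00e-08)x - (3.00e-08)(0.039) = 0. x = 3.4190e-05. Percent = (3.4190e-05/0.039) × 100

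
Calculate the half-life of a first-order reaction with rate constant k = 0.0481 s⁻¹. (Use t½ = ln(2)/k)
14.41 s

t½ = ln(2)/k = 0.6931/0.0481 = 14.41 s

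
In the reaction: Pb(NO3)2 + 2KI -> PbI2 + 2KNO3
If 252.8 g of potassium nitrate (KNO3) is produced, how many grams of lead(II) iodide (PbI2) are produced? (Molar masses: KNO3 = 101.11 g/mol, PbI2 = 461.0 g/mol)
Moles of KNO3 = 252.8 g ÷ 101.11 g/mol = 2.50025 mol
Mole ratio: 1 mol PbI2 / 2 mol KNO3
Moles of PbI2 = 2.50025 × (1/2) = 1.25012 mol
Mass of PbI2 = 1.25012 mol × 461.0 g/mol = 576.3 g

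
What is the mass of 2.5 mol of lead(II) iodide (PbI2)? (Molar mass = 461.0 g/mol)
Mass = 2.5 mol × 461.0 g/mol = 1152 g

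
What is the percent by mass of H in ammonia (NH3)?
Mass of H in formula = 1.008 × 3 = 3.024 g/mol
Molar mass = 17.03 g/mol
% H = (3.024/17.03) × 100% = 17.76%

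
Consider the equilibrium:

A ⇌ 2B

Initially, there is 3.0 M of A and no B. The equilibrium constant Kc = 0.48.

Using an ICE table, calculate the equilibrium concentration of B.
[B] = 1.086 M

ICE: [A] = 3.0 − x, [B] = 2x.
Kc = (2x)²/(3.0 − x) = 0.48 ⇒ 4x² + 0.48x − 1.44 = 0.
x = (−0.48 + √(0.48² + 4·4·1.44))/(2·4) = (−0.48 + √23.27)/8 = 0.54299.
[B] = 2x = 1.086 M.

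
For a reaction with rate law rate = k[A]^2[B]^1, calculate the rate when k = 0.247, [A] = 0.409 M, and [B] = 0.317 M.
0.0131 M/s

rate = k·[A]^2·[B]^1 = 0.247·(0.409)^2·(0.317)^1 = 0.247·0.167281·0.317 = 0.0131 M/s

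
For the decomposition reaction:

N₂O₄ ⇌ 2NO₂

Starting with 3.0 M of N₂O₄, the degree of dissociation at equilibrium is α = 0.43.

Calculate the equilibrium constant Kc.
K_c = 3.8926

x = α·[A]₀ = 0.43 × 3.0 = 1.29 M dissociated.
At eq: [N₂O₄] = 3.0 − 1.29 = 1.71 M; [NO₂] = 2x = 2.58 M.
Kc = [NO₂]²/[N₂O₄] = (2.58)²/1.71 = 3.893.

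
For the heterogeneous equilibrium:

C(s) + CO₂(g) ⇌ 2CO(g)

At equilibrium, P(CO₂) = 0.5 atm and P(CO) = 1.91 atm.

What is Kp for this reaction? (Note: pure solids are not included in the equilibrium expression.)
K_p = 7.296

Solid C is excluded.
Kp = P(CO)²/P(CO₂) = (1.91)²/0.5 = 3.648/0.5 = 7.296.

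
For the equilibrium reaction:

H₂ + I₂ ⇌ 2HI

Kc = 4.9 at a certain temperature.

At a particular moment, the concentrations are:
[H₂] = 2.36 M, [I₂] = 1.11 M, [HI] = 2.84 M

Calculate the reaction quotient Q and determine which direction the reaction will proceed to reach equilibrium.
Q = 3.079, Q < K, reaction proceeds forward (toward products)

Q = ([HI]^2) / ([H₂] × [I₂])
  = ((2.84)^2) / ((2.36)·(1.11)) = 8.0656/2.6196 = 3.079
Since Q = 3.079 < Kc = 4.9, the reaction proceeds forward (toward products) to reach equilibrium.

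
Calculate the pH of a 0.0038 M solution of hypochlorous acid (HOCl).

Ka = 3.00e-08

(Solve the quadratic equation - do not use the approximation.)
pH = 4.97

x² + Ka×x - Ka×C = 0. Using quadratic formula: [H⁺] = 1.0662e-05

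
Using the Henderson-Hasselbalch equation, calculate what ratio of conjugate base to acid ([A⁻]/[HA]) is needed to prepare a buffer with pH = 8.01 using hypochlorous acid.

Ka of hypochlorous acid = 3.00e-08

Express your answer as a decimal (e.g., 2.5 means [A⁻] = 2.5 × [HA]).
[A⁻]/[HA] = 3.070

pKa = −log(3.00e-08) = 7.5229. pH = pKa + log([A⁻]/[HA]). 8.01 = 7.5229 + log(ratio). log(ratio) = 8.01 − 7.5229 = 0.4871. ratio = 10^(0.4871) = 3.070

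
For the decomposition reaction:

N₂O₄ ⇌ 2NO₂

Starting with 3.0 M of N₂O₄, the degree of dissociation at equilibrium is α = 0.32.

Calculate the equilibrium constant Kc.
K_c = 1.8071

x = α·[A]₀ = 0.32 × 3.0 = 0.96 M dissociated.
At eq: [N₂O₄] = 3.0 − 0.96 = 2.04 M; [NO₂] = 2x = 1.92 M.
Kc = [NO₂]²/[N₂O₄] = (1.92)²/2.04 = 1.807.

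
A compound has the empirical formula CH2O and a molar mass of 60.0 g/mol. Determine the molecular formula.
Empirical formula mass of CH2O = 30.03 g/mol
Multiplier = 60.0 / 30.03 ≈ 2
Molecular formula = (CH2O) × 2 = C2H4O2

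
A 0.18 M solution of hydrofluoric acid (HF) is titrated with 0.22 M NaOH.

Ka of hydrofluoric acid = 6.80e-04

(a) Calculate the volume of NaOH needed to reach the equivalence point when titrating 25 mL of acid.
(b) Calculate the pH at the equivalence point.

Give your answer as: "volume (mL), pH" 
V = 20.5 mL, pH = 8.08

(a) At equivalence: moles acid = moles base.
moles acid = 0.18 × 0.025 = 0.0045 mol; V_NaOH = 0.0045/0.22 = 0.02045 L = 20.5 mL.
(b) At equivalence, all acid → conjugate base A⁻ at [A⁻] = 0.0045/0.04545 = 0.099 M.
Kb = Kw/Ka = 1.0e-14/6.80e-04 = 1.471e-11; [OH⁻] = √(Kb·[A⁻]) = 1.207e-06; pOH = 5.92; pH = 14 − pOH = 8.08.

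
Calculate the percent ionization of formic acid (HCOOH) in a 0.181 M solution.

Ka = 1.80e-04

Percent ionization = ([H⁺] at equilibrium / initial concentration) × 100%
Percent ionization = 3.1%

Let x = [H⁺]. Ka = x²/(C - x) ⇒ x² + (1.80e-04)x - (1.80e-04)(0.181) = 0. x = 5.6186e-03. Percent = (5.6186e-03/0.181) × 100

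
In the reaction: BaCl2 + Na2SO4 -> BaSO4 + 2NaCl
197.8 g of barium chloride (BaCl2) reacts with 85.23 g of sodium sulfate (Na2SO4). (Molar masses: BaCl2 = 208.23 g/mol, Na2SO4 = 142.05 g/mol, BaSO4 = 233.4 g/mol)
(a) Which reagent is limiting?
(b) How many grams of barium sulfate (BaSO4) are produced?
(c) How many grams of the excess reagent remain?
(a) Na2SO4, (b) 140 g, (c) 72.86 g

Moles of BaCl2 = 197.8 g ÷ 208.23 g/mol = 0.949911 mol
Moles of Na2SO4 = 85.23 g ÷ 142.05 g/mol = 0.6 mol
Moles ÷ coefficient: BaCl2: 0.949911/1 = 0.9499, Na2SO4: 0.6/1 = 0.6
(a) Na2SO4 has the smaller value, so Na2SO4 is the limiting reagent.
(b) Moles of BaSO4 = 0.6 mol Na2SO4 × (1/1) = 0.6 mol; mass = 0.6 mol × 233.4 g/mol = 140 g
(c) BaCl2 consumed = 0.6 × (1/1) = 0.6 mol; remaining = 0.949911 − 0.6 = 0.349911 mol; mass = 0.349911 mol × 208.23 g/mol = 72.86 g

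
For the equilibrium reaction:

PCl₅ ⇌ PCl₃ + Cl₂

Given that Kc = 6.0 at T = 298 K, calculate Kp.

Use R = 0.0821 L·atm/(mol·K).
K_p = 146.7948

Δn = (moles gaseous products) − (moles gaseous reactants) = 1
T = 298 K; RT = 0.0821 × 298 = 24.4658
Kp = Kc·(RT)^Δn = 6.0 × (24.4658)^1 = 6.0 × 24.4658 = 146.7948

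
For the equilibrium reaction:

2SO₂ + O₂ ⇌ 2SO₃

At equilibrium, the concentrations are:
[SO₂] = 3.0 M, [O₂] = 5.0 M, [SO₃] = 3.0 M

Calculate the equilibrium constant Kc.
K_c = 0.2000

Kc = ([SO₃]^2) / ([SO₂]^2 × [O₂])
   = ((3.0)^2) / ((3.0)^2·(5.0))
   = 9 / 45 = 0.2000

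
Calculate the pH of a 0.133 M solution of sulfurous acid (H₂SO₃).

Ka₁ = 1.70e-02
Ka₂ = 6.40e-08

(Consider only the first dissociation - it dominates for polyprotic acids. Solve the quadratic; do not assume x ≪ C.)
pH = 1.40

x² + Ka₁·x − Ka₁·C = 0 with Ka₁ = 1.70e-02, C = 0.133.
x = (−Ka₁ + √(Ka₁² + 4·Ka₁·C))/2 = 3.9804e-02 M, so pH = 1.40.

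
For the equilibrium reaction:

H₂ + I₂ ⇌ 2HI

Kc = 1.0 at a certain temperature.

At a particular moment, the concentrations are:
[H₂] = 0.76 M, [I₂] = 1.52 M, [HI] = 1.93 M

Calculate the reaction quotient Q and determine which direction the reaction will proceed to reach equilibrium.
Q = 3.224, Q > K, reaction proceeds reverse (toward reactants)

Q = ([HI]^2) / ([H₂] × [I₂])
  = ((1.93)^2) / ((0.76)·(1.52)) = 3.7249/1.1552 = 3.224
Since Q = 3.224 > Kc = 1.0, the reaction proceeds reverse (toward reactants) to reach equilibrium.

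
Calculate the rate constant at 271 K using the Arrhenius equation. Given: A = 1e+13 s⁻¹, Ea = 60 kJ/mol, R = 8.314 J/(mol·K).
2.72e+01 s⁻¹

k = A·exp(-Ea/(R·T)) = 1e+13·exp(-60000/(8.314·271)) = 1e+13·exp(-26.6300) = 1e+13·2.7209e-12 = 2.72e+01 s⁻¹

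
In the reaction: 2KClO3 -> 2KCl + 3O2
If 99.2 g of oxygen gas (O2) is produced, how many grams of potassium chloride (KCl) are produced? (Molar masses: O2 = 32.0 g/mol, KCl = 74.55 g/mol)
Moles of O2 = 99.2 g ÷ 32.0 g/mol = 3.1 mol
Mole ratio: 2 mol KCl / 3 mol O2
Moles of KCl = 3.1 × (2/3) = 2.06667 mol
Mass of KCl = 2.06667 mol × 74.55 g/mol = 154.1 g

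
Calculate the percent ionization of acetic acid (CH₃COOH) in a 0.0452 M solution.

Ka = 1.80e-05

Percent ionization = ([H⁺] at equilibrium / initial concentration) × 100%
Percent ionization = 1.98%

Let x = [H⁺]. Ka = x²/(C - x) ⇒ x² + (1.80e-05)x - (1.80e-05)(0.0452) = 0. x = 8.9304e-04. Percent = (8.9304e-04/0.0452) × 100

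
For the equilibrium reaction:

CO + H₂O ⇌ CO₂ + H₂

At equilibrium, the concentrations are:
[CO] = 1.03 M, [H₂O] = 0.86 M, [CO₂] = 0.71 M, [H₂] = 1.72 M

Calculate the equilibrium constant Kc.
K_c = 1.3786

Kc = ([CO₂] × [H₂]) / ([CO] × [H₂O])
   = ((0.71)·(1.72)) / ((1.03)·(0.86))
   = 1.2212 / 0.8858 = 1.3786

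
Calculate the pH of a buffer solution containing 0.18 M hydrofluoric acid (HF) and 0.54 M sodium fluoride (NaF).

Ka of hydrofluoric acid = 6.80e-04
pH = 3.64

pKa = -log(6.80e-04) = 3.17. pH = pKa + log([A⁻]/[HA]) = 3.17 + log(0.54/0.18)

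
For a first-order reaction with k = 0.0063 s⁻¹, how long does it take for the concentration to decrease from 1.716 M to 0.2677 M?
294.90 s

From ln[A] = ln[A]₀ - k·t: t = ln([A]₀/[A])/k = ln(1.716/0.2677)/0.0063 = ln(6.4102)/0.0063 = 1.8579/0.0063 = 294.90 s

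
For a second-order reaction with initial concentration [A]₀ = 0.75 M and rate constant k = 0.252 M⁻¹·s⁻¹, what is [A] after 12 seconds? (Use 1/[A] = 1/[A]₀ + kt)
0.2295 M

1/[A] = 1/[A]₀ + k·t = 1/0.75 + (0.252)·(12) = 1.3333 + 3.0240 = 4.3573
[A] = 1/4.3573 = 0.2295 M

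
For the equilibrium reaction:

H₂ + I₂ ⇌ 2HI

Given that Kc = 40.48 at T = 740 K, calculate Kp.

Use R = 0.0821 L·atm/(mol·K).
K_p = 40.4800

Δn = (moles gaseous products) − (moles gaseous reactants) = 0
T = 740 K; RT = 0.0821 × 740 = 60.754
Kp = Kc·(RT)^Δn = 40.48 × (60.754)^0 = 40.48 × 1 = 40.4800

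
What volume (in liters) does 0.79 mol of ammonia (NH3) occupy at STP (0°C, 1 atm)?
At STP, 1 mol of gas occupies 22.4 L
Volume = 0.79 mol × 22.4 L/mol = 17.70 L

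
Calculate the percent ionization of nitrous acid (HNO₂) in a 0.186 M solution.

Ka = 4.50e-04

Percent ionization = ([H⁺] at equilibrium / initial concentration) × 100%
Percent ionization = 4.8%

Let x = [H⁺]. Ka = x²/(C - x) ⇒ x² + (4.50e-04)x - (4.50e-04)(0.186) = 0. x = 8.9265e-03. Percent = (8.9265e-03/0.186) × 100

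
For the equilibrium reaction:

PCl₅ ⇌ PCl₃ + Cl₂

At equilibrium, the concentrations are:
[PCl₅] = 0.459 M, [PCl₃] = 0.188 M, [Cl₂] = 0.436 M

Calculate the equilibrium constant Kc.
K_c = 0.1786

Kc = ([PCl₃] × [Cl₂]) / ([PCl₅])
   = ((0.188)·(0.436)) / ((0.459))
   = 0.081968 / 0.459 = 0.1786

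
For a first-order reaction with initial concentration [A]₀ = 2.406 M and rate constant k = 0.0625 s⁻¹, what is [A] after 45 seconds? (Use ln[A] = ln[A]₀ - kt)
0.1445 M

ln[A] = ln[A]₀ - k·t = ln(2.406) - (0.0625)·(45) = 0.8780 - 2.8125 = -1.9345
[A] = e^(-1.9345) = 0.1445 M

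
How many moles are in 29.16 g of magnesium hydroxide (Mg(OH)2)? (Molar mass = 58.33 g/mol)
Moles = 29.16 g ÷ 58.33 g/mol = 0.4999 mol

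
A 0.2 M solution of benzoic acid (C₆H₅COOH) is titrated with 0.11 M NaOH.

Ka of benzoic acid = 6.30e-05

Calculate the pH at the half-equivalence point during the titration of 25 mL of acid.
pH = pKa = 4.20

At the half-equivalence point, [HA] = [A⁻], so by Henderson–Hasselbalch pH = pKa + log(1) = pKa.
pKa = −log(6.30e-05) = 4.20.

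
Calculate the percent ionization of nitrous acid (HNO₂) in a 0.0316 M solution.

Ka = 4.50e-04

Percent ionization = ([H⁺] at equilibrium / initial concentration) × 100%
Percent ionization = 11.2%

Let x = [H⁺]. Ka = x²/(C - x) ⇒ x² + (4.50e-04)x - (4.50e-04)(0.0316) = 0. x = 3.5526e-03. Percent = (3.5526e-03/0.0316) × 100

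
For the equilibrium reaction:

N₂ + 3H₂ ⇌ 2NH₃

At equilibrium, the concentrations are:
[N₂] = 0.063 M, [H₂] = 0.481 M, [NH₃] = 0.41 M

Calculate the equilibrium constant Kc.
K_c = 23.9768

Kc = ([NH₃]^2) / ([N₂] × [H₂]^3)
   = ((0.41)^2) / ((0.063)·(0.481)^3)
   = 0.1681 / 0.0070109 = 23.9768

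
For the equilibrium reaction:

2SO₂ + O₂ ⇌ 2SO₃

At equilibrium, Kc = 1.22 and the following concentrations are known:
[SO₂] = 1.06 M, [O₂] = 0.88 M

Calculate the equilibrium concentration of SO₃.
[SO₃] = 1.0983 M

Kc = ([SO₃]^2) / ([SO₂]^2 × [O₂]) = 1.22
[SO₃]^2 = Kc · (reactant terms)/(other product terms) = 1.22 · 0.98877 / 1 = 1.2063
[SO₃] = (1.2063)^(1/2) = 1.0983 M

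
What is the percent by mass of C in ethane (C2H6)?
Mass of C in formula = 12.01 × 2 = 24.02 g/mol
Molar mass = 30.07 g/mol
% C = (24.02/30.07) × 100% = 79.88%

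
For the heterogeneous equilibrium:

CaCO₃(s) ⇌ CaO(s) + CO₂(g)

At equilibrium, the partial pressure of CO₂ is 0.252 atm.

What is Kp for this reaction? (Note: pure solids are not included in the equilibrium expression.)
K_p = 0.252

Solids (CaCO₃, CaO) have activity 1 and are excluded.
Kp = P(CO₂) = 0.252.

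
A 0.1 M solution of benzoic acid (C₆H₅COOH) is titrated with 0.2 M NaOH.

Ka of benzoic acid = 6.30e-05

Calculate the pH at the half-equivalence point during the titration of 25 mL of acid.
pH = pKa = 4.20

At the half-equivalence point, [HA] = [A⁻], so by Henderson–Hasselbalch pH = pKa + log(1) = pKa.
pKa = −log(6.30e-05) = 4.20.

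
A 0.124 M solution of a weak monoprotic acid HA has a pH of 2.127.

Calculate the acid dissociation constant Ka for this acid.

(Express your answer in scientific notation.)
K_a = 4.78e-04

[H⁺] = 10^(−pH) = 10^(−2.127) = 7.464e-03 M. For HA ⇌ H⁺ + A⁻, Ka = x²/(C − x) = (7.464e-03)²/(0.124 − 7.464e-03) = 4.78e-04.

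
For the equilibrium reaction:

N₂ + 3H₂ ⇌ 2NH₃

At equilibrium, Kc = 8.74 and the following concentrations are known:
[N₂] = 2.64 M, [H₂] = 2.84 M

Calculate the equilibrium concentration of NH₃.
[NH₃] = 22.9898 M

Kc = ([NH₃]^2) / ([N₂] × [H₂]^3) = 8.74
[NH₃]^2 = Kc · (reactant terms)/(other product terms) = 8.74 · 60.473 / 1 = 528.53
[NH₃] = (528.53)^(1/2) = 22.9898 M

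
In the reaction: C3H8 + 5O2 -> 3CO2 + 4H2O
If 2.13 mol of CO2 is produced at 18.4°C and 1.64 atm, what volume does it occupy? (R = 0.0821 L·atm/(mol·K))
T = 18.4°C + 273.15 = 291.55 K
V = nRT/P = (2.13 × 0.0821 × 291.55) / 1.64
V = 31.09 L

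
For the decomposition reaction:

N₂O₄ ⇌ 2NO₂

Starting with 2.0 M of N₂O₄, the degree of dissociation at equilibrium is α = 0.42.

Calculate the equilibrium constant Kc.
K_c = 2.4331

x = α·[A]₀ = 0.42 × 2.0 = 0.84 M dissociated.
At eq: [N₂O₄] = 2.0 − 0.84 = 1.16 M; [NO₂] = 2x = 1.68 M.
Kc = [NO₂]²/[N₂O₄] = (1.68)²/1.16 = 2.433.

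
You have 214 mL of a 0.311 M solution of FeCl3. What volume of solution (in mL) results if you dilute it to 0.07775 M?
Using M₁V₁ = M₂V₂:
0.311 × 214 = 0.07775 × V₂
V₂ = (0.311 × 214) / 0.07775 = 856 mL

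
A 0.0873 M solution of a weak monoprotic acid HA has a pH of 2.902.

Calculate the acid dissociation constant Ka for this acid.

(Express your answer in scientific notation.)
K_a = 1.83e-05

[H⁺] = 10^(−pH) = 10^(−2.902) = 1.253e-03 M. For HA ⇌ H⁺ + A⁻, Ka = x²/(C − x) = (1.253e-03)²/(0.0873 − 1.253e-03) = 1.83e-05.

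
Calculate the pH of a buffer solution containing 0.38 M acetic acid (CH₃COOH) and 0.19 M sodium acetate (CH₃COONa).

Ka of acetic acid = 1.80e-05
pH = 4.44

pKa = -log(1.80e-05) = 4.74. pH = pKa + log([A⁻]/[HA]) = 4.74 + log(0.19/0.38)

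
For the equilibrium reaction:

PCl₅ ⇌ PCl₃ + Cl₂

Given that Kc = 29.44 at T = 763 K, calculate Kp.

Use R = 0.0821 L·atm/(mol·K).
K_p = 1.84e+03

Δn = (moles gaseous products) − (moles gaseous reactants) = 1
T = 763 K; RT = 0.0821 × 763 = 62.6423
Kp = Kc·(RT)^Δn = 29.44 × (62.6423)^1 = 29.44 × 62.6423 = 1.84e+03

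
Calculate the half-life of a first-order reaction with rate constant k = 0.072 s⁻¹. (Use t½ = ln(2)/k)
9.63 s

t½ = ln(2)/k = 0.6931/0.072 = 9.63 s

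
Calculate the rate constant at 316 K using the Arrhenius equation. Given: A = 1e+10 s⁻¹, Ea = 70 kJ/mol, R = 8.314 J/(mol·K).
2.68e-02 s⁻¹

k = A·exp(-Ea/(R·T)) = 1e+10·exp(-70000/(8.314·316)) = 1e+10·exp(-26.6441) = 1e+10·2.6830e-12 = 2.68e-02 s⁻¹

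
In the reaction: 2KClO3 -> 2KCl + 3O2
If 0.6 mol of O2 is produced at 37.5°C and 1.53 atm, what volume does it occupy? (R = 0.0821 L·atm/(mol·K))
T = 37.5°C + 273.15 = 310.65 K
V = nRT/P = (0.6 × 0.0821 × 310.65) / 1.53
V = 10.00 L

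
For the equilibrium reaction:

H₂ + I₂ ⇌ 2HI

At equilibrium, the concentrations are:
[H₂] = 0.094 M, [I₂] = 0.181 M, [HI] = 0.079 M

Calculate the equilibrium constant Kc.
K_c = 0.3668

Kc = ([HI]^2) / ([H₂] × [I₂])
   = ((0.079)^2) / ((0.094)·(0.181))
   = 0.006241 / 0.017014 = 0.3668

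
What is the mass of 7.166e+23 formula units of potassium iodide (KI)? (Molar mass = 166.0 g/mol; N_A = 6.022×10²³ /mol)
Moles = 7.166e+23 ÷ 6.022×10²³ = 1.18997 mol
Mass = 1.18997 mol × 166.0 g/mol = 197.5 g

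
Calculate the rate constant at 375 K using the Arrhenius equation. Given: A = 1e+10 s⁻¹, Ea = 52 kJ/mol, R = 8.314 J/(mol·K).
5.71e+02 s⁻¹

k = A·exp(-Ea/(R·T)) = 1e+10·exp(-52000/(8.314·375)) = 1e+10·exp(-16.6787) = 1e+10·5.7087e-08 = 5.71e+02 s⁻¹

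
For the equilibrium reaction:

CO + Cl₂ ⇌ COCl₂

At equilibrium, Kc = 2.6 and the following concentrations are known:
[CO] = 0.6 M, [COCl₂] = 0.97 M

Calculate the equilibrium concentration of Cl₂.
[Cl₂] = 0.6218 M

Kc = ([COCl₂]) / ([CO] × [Cl₂]) = 2.6
[Cl₂]^1 = (product terms)/(Kc · other reactant terms) = 0.97 / (2.6 · 0.6) = 0.62179
[Cl₂] = 0.6218 M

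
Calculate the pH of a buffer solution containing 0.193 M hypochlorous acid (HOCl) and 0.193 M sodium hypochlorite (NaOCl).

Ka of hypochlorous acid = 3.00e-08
pH = 7.52

pKa = -log(3.00e-08) = 7.52. pH = pKa + log([A⁻]/[HA]) = 7.52 + log(0.193/0.193)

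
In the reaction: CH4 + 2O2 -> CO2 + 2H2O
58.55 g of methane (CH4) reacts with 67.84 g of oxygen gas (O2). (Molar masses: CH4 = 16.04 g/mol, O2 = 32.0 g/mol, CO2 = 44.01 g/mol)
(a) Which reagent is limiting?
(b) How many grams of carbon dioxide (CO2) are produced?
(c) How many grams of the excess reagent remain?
(a) O2, (b) 46.65 g, (c) 41.55 g

Moles of CH4 = 58.55 g ÷ 16.04 g/mol = 3.65025 mol
Moles of O2 = 67.84 g ÷ 32.0 g/mol = 2.12 mol
Moles ÷ coefficient: CH4: 3.65025/1 = 3.65, O2: 2.12/2 = 1.06
(a) O2 has the smaller value, so O2 is the limiting reagent.
(b) Moles of CO2 = 2.12 mol O2 × (1/2) = 1.06 mol; mass = 1.06 mol × 44.01 g/mol = 46.65 g
(c) CH4 consumed = 2.12 × (1/2) = 1.06 mol; remaining = 3.65025 − 1.06 = 2.59025 mol; mass = 2.59025 mol × 16.04 g/mol = 41.55 g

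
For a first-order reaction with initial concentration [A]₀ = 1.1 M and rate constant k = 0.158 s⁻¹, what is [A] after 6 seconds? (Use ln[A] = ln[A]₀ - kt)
0.4263 M

ln[A] = ln[A]₀ - k·t = ln(1.1) - (0.158)·(6) = 0.0953 - 0.9480 = -0.8527
[A] = e^(-0.8527) = 0.4263 M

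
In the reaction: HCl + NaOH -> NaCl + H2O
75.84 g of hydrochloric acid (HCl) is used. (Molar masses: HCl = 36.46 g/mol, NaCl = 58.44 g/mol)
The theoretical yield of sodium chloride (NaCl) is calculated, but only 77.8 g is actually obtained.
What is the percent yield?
Moles of HCl = 75.84 g ÷ 36.46 g/mol = 2.08009 mol
Mole ratio: 1 mol NaCl / 1 mol HCl
Moles of NaCl = 2.08009 × (1/1) = 2.08009 mol
Theoretical yield = 2.08009 mol × 58.44 g/mol = 121.56 g
Actual yield = 77.8 g
Percent yield = (77.8 / 121.56) × 100% = 64.0%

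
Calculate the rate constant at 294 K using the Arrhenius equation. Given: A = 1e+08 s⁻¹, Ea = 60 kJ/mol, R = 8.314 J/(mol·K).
2.19e-03 s⁻¹

k = A·exp(-Ea/(R·T)) = 1e+08·exp(-60000/(8.314·294)) = 1e+08·exp(-24.5467) = 1e+08·2.1852e-11 = 2.19e-03 s⁻¹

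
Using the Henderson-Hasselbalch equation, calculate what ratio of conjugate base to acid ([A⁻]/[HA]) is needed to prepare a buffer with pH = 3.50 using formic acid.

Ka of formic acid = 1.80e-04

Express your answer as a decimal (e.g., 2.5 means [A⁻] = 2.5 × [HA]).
[A⁻]/[HA] = 0.569

pKa = −log(1.80e-04) = 3.7447. pH = pKa + log([A⁻]/[HA]). 3.50 = 3.7447 + log(ratio). log(ratio) = 3.50 − 3.7447 = -0.2447. ratio = 10^(-0.2447) = 0.569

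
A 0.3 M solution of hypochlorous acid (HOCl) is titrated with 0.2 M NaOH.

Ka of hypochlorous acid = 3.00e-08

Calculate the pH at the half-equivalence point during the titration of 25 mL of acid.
pH = pKa = 7.52

At the half-equivalence point, [HA] = [A⁻], so by Henderson–Hasselbalch pH = pKa + log(1) = pKa.
pKa = −log(3.00e-08) = 7.52.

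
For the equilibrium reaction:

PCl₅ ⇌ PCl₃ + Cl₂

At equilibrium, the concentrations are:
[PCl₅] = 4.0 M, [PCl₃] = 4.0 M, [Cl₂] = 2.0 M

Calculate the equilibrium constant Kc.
K_c = 2.0000

Kc = ([PCl₃] × [Cl₂]) / ([PCl₅])
   = ((4.0)·(2.0)) / ((4.0))
   = 8 / 4 = 2.0000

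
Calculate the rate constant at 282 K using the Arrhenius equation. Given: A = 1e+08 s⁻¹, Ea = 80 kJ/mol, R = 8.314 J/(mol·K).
1.52e-07 s⁻¹

k = A·exp(-Ea/(R·T)) = 1e+08·exp(-80000/(8.314·282)) = 1e+08·exp(-34.1217) = 1e+08·1.5175e-15 = 1.52e-07 s⁻¹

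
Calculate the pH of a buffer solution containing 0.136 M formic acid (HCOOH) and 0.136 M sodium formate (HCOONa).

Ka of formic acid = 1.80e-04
pH = 3.74

pKa = -log(1.80e-04) = 3.74. pH = pKa + log([A⁻]/[HA]) = 3.74 + log(0.136/0.136)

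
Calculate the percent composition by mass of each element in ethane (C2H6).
C: 79.88%, H: 20.11%

Molar mass of C2H6 = 30.07 g/mol
% C = (2 × 12.01) / 30.07 × 100% = 24.02 / 30.07 × 100% = 79.88%
% H = (6 × 1.008) / 30.07 × 100% = 6.048 / 30.07 × 100% = 20.11%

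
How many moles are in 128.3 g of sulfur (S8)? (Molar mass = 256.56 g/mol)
Moles = 128.3 g ÷ 256.56 g/mol = 0.5001 mol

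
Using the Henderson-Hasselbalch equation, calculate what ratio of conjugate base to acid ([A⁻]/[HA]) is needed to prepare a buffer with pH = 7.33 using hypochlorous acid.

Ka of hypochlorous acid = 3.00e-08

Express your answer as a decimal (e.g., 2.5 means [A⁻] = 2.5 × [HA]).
[A⁻]/[HA] = 0.641

pKa = −log(3.00e-08) = 7.5229. pH = pKa + log([A⁻]/[HA]). 7.33 = 7.5229 + log(ratio). log(ratio) = 7.33 − 7.5229 = -0.1929. ratio = 10^(-0.1929) = 0.641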